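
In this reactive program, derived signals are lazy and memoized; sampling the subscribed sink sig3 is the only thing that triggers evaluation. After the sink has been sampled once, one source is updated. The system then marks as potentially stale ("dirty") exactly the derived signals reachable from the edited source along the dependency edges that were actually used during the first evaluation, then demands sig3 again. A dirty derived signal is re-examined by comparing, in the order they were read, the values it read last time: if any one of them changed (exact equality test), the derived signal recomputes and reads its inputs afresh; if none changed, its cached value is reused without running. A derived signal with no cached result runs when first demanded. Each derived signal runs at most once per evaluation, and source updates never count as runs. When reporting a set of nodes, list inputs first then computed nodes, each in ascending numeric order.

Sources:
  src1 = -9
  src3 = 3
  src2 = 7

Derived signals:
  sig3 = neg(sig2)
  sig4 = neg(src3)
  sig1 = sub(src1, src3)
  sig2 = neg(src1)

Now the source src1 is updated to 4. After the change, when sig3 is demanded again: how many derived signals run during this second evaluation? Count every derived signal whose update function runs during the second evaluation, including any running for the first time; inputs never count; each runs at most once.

2 derived signals run: sig2, sig3.

First demand of the output computes:
  sig2 = neg(-9) = 9
  sig3 = neg(9) = -9

After the edit, cleaning proceeds:
  sig2: a read changed (src1 -9->4) — executes, giving -4.
  sig3: a read changed (sig2 9->-4) — executes, giving 4.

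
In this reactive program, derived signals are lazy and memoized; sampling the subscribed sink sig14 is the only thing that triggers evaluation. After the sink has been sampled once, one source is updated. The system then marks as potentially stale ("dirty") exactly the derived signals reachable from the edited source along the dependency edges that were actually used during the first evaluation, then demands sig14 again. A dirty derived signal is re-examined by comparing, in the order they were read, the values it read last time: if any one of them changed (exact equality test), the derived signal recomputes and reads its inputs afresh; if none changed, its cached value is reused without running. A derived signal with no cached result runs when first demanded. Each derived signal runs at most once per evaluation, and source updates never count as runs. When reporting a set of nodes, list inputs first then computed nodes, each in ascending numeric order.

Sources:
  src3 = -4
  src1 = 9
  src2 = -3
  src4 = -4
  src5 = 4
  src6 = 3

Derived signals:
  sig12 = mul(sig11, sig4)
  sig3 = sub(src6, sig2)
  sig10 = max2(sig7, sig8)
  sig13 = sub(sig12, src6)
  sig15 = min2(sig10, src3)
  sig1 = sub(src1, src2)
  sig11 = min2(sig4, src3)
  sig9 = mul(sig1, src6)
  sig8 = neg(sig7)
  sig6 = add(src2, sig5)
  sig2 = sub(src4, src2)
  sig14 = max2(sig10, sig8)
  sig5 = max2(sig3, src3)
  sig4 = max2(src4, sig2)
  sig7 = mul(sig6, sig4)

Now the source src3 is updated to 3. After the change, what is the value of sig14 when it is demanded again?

First demand of the output computes:
  sig2 = sub(-4, -3) = -1
  sig3 = sub(3, -1) = 4
  sig4 = max2(-4, -1) = -1
  sig5 = max2(4, -4) = 4
  sig6 = add(-3, 4) = 1
  sig7 = mul(1, -1) = -1
  sig8 = neg(-1) = 1
  sig10 = max2(-1, 1) = 1
  sig14 = max2(1, 1) = 1

After the edit, cleaning proceeds:
  sig5: a read changed (src3 -4->3) — executes, giving 4 — identical to its old value.
  sig6: dirty, but its reads are unchanged (src2 unchanged, sig5 unchanged); cached 1 stands.
  sig7: dirty, but its reads are unchanged (sig6 unchanged, sig4 unchanged); cached -1 stands.
  sig8: dirty, but its reads are unchanged (sig7 unchanged); cached 1 stands.
  sig10: dirty, but its reads are unchanged (sig7 unchanged, sig8 unchanged); cached 1 stands.
  sig14: dirty, but its reads are unchanged (sig10 unchanged, sig8 unchanged); cached 1 stands.

Note the absorption at sig5: it re-runs yet its value is the same, leaving the output's value untouched.

Demanding sig14 again yields 1.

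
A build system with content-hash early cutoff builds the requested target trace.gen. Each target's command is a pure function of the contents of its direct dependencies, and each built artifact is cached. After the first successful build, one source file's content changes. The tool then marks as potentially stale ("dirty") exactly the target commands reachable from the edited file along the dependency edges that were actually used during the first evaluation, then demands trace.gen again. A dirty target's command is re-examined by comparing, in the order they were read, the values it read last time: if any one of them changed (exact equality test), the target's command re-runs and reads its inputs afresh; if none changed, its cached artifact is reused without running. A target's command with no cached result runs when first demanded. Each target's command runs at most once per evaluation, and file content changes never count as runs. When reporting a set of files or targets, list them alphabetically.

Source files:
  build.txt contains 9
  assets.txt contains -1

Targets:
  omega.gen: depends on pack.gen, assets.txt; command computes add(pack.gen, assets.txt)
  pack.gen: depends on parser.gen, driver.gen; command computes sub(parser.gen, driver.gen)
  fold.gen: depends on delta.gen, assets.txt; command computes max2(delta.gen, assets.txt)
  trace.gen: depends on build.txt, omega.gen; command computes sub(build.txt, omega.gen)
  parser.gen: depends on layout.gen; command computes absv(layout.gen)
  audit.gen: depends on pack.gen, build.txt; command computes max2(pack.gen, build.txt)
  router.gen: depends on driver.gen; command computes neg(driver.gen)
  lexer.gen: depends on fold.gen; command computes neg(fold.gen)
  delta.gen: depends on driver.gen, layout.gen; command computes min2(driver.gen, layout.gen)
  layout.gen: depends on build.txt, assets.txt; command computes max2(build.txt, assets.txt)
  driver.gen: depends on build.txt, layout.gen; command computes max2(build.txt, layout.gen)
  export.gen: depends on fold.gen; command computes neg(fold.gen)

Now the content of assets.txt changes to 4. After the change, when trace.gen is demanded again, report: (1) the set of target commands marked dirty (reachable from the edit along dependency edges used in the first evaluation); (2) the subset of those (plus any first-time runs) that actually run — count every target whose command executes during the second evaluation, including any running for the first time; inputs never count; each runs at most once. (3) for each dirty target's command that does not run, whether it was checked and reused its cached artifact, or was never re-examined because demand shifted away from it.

Marked dirty: driver.gen, layout.gen, omega.gen, pack.gen, parser.gen, trace.gen.
Target commands that run: layout.gen, omega.gen, trace.gen — 3 in total.
Checked but reused from cache: driver.gen, pack.gen, parser.gen.
Key observation: the cutoff stops propagation at parser.gen — its inputs' values are unchanged, so it reuses its cache.

First evaluation (everything demanded from the output):
  layout.gen = max2(9, -1) = 9
  driver.gen = max2(9, 9) = 9
  parser.gen = absv(9) = 9
  pack.gen = sub(9, 9) = 0
  omega.gen = add(0, -1) = -1
  trace.gen = sub(9, -1) = 10

Propagation after the edit:
  layout.gen: runs — assets.txt -1->4; result 9 (same value as before).
  driver.gen: checked — values it read are unchanged (build.txt unchanged, layout.gen unchanged); reused cached 9 without running.
  parser.gen: checked — values it read are unchanged (layout.gen unchanged); reused cached 9 without running.
  pack.gen: checked — values it read are unchanged (parser.gen unchanged, driver.gen unchanged); reused cached 0 without running.
  omega.gen: runs — assets.txt -1->4; result 4.
  trace.gen: runs — omega.gen -1->4; result 5.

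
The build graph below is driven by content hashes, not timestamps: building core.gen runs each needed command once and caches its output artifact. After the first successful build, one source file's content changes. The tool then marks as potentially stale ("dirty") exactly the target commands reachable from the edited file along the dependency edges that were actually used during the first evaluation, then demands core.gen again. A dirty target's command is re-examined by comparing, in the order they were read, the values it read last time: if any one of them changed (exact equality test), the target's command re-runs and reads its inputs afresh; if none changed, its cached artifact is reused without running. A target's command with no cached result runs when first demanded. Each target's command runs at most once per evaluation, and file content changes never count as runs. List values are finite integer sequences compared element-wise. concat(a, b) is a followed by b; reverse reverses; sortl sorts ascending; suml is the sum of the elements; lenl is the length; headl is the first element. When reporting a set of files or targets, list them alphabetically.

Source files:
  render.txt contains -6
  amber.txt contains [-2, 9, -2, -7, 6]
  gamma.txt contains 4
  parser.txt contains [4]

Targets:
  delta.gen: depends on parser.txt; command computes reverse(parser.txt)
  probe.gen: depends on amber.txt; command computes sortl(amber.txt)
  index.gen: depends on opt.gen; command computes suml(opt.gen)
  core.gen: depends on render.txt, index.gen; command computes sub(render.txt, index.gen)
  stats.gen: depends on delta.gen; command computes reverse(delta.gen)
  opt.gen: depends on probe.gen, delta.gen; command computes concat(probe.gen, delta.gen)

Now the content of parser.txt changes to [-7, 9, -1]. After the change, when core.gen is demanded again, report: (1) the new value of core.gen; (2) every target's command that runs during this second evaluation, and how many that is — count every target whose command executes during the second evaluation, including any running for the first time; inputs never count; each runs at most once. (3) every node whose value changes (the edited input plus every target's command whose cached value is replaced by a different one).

core.gen now evaluates to -11.
Run set: core.gen, delta.gen, index.gen, opt.gen (4 run).
Changed values: core.gen, delta.gen, index.gen, opt.gen, parser.txt.

Initial pass — values computed on the first demand:
  delta.gen = reverse([4]) = [4]
  probe.gen = sortl([-2, 9, -2, -7, 6]) = [-7, -2, -2, 6, 9]
  opt.gen = concat([-7, -2, -2, 6, 9], [4]) = [-7, -2, -2, 6, 9, 4]
  index.gen = suml([-7, -2, -2, 6, 9, 4]) = 8
  core.gen = sub(-6, 8) = -14

Second demand — change propagation:
  delta.gen: re-runs because parser.txt [4]->[-7, 9, -1]; new result [-1, 9, -7].
  opt.gen: re-runs because delta.gen [4]->[-1, 9, -7]; new result [-7, -2, -2, 6, 9, -1, 9, -7].
  index.gen: re-runs because opt.gen [-7, -2, -2, 6, 9, 4]->[-7, -2, -2, 6, 9, -1, 9, -7]; new result 5.
  core.gen: re-runs because index.gen 8->5; new result -11.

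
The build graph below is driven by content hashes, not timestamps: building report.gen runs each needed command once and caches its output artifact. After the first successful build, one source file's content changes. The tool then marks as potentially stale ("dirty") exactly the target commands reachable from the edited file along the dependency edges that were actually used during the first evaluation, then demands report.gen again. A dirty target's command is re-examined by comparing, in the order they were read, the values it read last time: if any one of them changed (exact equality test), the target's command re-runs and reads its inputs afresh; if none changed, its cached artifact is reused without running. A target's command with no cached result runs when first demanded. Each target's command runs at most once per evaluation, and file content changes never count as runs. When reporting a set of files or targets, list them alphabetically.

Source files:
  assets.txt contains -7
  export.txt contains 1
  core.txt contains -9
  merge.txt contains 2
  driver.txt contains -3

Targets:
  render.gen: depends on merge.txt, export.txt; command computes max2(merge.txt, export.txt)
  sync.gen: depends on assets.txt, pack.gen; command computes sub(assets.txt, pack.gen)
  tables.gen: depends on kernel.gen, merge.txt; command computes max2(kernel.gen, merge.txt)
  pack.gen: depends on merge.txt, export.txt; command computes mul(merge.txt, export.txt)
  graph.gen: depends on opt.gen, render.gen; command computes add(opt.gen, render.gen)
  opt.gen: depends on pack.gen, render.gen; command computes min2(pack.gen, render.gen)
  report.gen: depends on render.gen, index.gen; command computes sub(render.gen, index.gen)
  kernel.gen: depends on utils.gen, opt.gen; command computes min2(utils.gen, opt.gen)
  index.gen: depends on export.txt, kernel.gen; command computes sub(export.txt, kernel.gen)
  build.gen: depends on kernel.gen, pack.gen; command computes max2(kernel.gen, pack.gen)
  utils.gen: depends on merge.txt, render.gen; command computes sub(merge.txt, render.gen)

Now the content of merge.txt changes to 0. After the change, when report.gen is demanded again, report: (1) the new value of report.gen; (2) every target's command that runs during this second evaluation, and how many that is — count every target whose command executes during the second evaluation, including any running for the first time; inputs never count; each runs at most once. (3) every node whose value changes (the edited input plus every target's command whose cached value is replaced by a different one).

report.gen now evaluates to -1.
Run set: index.gen, kernel.gen, opt.gen, pack.gen, render.gen, report.gen, utils.gen (7 run).
Changed values: index.gen, kernel.gen, merge.txt, opt.gen, pack.gen, render.gen, report.gen, utils.gen.

Initial pass — values computed on the first demand:
  pack.gen = mul(2, 1) = 2
  render.gen = max2(2, 1) = 2
  opt.gen = min2(2, 2) = 2
  utils.gen = sub(2, 2) = 0
  kernel.gen = min2(0, 2) = 0
  index.gen = sub(1, 0) = 1
  report.gen = sub(2, 1) = 1

Second demand — change propagation:
  pack.gen: re-runs because merge.txt 2->0; new result 0.
  render.gen: re-runs because merge.txt 2->0; new result 1.
  opt.gen: re-runs because pack.gen 2->0; render.gen 2->1; new result 0.
  utils.gen: re-runs because merge.txt 2->0; render.gen 2->1; new result -1.
  kernel.gen: re-runs because utils.gen 0->-1; opt.gen 2->0; new result -1.
  index.gen: re-runs because kernel.gen 0->-1; new result 2.
  report.gen: re-runs because render.gen 2->1; index.gen 1->2; new result -1.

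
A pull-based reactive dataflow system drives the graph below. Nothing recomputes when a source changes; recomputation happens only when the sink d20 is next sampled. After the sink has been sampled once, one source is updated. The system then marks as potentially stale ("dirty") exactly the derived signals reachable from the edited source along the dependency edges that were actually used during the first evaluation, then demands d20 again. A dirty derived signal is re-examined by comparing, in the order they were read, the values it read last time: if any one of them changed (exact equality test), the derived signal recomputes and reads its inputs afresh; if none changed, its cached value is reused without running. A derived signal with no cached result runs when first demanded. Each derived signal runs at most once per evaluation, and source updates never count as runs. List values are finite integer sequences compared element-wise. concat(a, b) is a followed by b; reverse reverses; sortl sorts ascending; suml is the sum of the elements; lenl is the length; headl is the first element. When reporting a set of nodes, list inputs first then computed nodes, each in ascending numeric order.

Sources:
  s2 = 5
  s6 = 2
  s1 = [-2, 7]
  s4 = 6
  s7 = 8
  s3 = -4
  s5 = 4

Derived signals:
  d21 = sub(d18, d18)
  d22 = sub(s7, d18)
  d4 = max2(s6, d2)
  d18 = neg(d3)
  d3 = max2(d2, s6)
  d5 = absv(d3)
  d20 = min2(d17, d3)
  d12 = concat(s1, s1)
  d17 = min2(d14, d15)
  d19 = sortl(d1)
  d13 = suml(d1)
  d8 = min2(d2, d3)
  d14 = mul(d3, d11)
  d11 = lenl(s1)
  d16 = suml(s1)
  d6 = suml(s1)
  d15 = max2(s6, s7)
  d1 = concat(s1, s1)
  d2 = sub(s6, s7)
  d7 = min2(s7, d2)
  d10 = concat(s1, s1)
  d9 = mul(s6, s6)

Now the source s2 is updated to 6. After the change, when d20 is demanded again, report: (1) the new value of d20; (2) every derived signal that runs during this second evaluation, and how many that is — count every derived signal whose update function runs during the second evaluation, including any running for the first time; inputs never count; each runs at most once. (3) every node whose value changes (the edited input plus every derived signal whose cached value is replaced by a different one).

New value of d20: 2.
Derived signals that run: none — 0 in total.
Values that change: s2.
Key observation: s2 is never demanded by the output, so the edit triggers no recomputation at all.

First evaluation (everything demanded from the output):
  d2 = sub(2, 8) = -6
  d3 = max2(-6, 2) = 2
  d11 = lenl([-2, 7]) = 2
  d14 = mul(2, 2) = 4
  d15 = max2(2, 8) = 8
  d17 = min2(4, 8) = 4
  d20 = min2(4, 2) = 2

Propagation after the edit:
  s2 feeds no computation that the output demands — nothing is marked dirty and nothing runs.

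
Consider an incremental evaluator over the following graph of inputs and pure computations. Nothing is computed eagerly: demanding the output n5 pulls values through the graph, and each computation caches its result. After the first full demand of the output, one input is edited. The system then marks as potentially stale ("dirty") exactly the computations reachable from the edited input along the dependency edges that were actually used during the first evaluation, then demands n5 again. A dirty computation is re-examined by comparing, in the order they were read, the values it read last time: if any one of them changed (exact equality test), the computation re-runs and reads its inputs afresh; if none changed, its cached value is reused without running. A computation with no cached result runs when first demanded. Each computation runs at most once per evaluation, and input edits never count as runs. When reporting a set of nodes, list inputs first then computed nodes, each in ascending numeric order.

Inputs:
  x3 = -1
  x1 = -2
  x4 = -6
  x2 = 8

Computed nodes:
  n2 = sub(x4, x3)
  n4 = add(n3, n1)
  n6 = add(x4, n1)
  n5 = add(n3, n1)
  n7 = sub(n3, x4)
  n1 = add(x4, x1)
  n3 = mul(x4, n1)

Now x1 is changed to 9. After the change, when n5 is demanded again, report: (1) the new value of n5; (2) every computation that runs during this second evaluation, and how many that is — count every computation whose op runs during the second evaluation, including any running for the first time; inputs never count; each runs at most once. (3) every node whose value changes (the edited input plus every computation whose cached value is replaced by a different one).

Initial pass — values computed on the first demand:
  n1 = add(-6, -2) = -8
  n3 = mul(-6, -8) = 48
  n5 = add(48, -8) = 40

Second demand — change propagation:
  n1: re-runs because x1 -2->9; new result 3.
  n3: re-runs because n1 -8->3; new result -18.
  n5: re-runs because n3 48->-18; n1 -8->3; new result -15.

n5 now evaluates to -15.
Run set: n1, n3, n5 (3 run).
Changed values: x1, n1, n3, n5.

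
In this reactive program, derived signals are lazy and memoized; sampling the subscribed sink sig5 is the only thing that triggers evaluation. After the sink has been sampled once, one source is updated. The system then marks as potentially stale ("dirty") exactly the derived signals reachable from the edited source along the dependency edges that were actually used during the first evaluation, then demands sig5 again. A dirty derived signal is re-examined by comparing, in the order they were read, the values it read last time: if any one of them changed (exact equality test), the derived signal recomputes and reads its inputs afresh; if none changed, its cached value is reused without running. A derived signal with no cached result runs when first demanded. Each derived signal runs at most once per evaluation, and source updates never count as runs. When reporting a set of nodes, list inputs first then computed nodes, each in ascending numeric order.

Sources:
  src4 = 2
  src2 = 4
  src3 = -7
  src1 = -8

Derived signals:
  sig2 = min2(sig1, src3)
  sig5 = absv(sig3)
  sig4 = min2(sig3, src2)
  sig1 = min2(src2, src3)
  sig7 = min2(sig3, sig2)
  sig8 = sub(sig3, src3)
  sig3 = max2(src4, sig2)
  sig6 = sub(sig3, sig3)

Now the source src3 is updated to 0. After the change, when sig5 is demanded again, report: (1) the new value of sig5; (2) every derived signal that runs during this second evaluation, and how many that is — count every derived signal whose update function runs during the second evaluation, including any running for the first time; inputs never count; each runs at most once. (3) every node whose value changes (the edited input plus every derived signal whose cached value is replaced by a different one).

First demand of the output computes:
  sig1 = min2(4, -7) = -7
  sig2 = min2(-7, -7) = -7
  sig3 = max2(2, -7) = 2
  sig5 = absv(2) = 2

After the edit, cleaning proceeds:
  sig1: a read changed (src3 -7->0) — executes, giving 0.
  sig2: a read changed (sig1 -7->0; src3 -7->0) — executes, giving 0.
  sig3: a read changed (sig2 -7->0) — executes, giving 2 — identical to its old value.
  sig5: dirty, but its reads are unchanged (sig3 unchanged); cached 2 stands.

Note the absorption at sig3: it re-runs yet its value is the same, leaving the output's value untouched.

Demanding sig5 again yields 2.
3 derived signals run: sig1, sig2, sig3.
The nodes whose values change: src3, sig1, sig2.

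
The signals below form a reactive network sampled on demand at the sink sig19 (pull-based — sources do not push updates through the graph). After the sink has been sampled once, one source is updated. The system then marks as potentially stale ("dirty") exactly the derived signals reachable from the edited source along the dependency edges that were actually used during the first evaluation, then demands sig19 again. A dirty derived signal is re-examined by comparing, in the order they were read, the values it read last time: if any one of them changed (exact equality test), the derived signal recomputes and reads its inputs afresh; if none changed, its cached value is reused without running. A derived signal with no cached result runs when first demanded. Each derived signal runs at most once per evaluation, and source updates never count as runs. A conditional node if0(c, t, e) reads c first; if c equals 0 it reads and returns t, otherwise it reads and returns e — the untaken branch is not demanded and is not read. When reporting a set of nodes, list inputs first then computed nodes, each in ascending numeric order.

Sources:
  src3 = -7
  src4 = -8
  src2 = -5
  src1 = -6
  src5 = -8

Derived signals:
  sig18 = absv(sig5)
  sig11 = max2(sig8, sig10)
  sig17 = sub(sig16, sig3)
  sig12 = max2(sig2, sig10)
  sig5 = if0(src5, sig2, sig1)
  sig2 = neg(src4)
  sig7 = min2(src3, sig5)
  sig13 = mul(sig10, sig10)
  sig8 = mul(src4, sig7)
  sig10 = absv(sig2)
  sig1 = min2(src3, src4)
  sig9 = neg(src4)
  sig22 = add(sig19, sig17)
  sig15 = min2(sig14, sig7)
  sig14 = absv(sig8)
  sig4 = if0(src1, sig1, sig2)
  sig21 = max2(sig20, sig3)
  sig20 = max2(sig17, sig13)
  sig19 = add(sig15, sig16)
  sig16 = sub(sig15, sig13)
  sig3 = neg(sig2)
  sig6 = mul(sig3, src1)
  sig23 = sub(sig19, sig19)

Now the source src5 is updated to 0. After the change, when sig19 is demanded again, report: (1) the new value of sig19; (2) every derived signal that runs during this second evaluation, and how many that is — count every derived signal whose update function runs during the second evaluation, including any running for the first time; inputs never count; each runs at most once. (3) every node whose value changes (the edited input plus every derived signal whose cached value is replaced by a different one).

Initial pass — values computed on the first demand:
  sig1 = min2(-7, -8) = -8
  sig2 = neg(-8) = 8
  sig5 = if0(src5=-8 -> else branch sig1) = -8
  sig7 = min2(-7, -8) = -8
  sig8 = mul(-8, -8) = 64
  sig10 = absv(8) = 8
  sig13 = mul(8, 8) = 64
  sig14 = absv(64) = 64
  sig15 = min2(64, -8) = -8
  sig16 = sub(-8, 64) = -72
  sig19 = add(-8, -72) = -80

Second demand — change propagation:
  sig5: re-runs because src5 -8->0; new result 8.
  sig7: re-runs because sig5 -8->8; new result -7.
  sig8: re-runs because sig7 -8->-7; new result 56.
  sig14: re-runs because sig8 64->56; new result 56.
  sig15: re-runs because sig14 64->56; sig7 -8->-7; new result -7.
  sig16: re-runs because sig15 -8->-7; new result -71.
  sig19: re-runs because sig15 -8->-7; sig16 -72->-71; new result -78.

sig19 now evaluates to -78.
Run set: sig5, sig7, sig8, sig14, sig15, sig16, sig19 (7 run).
Changed values: src5, sig5, sig7, sig8, sig14, sig15, sig16, sig19.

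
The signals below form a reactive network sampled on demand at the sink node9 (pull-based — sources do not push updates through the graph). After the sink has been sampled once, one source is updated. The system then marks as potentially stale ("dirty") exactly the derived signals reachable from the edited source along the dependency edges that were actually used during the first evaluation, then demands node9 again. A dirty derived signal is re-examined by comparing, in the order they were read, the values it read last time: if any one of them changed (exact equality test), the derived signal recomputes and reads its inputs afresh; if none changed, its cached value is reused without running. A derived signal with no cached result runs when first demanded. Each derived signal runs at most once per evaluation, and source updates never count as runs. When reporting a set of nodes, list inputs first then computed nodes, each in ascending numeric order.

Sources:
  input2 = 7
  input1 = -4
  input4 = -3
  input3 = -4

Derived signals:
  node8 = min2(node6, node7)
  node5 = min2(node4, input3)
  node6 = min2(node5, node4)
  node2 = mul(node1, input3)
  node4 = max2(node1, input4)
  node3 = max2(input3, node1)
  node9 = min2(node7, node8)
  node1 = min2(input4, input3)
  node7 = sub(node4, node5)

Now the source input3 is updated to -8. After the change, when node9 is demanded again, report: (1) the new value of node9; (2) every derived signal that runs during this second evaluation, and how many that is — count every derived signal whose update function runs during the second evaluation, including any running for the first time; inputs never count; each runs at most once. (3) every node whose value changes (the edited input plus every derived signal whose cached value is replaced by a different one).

node9 now evaluates to -8.
Run set: node1, node4, node5, node6, node7, node8, node9 (7 run).
Changed values: input3, node1, node5, node6, node7, node8, node9.

Initial pass — values computed on the first demand:
  node1 = min2(-3, -4) = -4
  node4 = max2(-4, -3) = -3
  node5 = min2(-3, -4) = -4
  node6 = min2(-4, -3) = -4
  node7 = sub(-3, -4) = 1
  node8 = min2(-4, 1) = -4
  node9 = min2(1, -4) = -4

Second demand — change propagation:
  node1: re-runs because input3 -4->-8; new result -8.
  node4: re-runs because node1 -4->-8; new result -3 (unchanged).
  node5: re-runs because input3 -4->-8; new result -8.
  node6: re-runs because node5 -4->-8; new result -8.
  node7: re-runs because node5 -4->-8; new result 5.
  node8: re-runs because node6 -4->-8; node7 1->5; new result -8.
  node9: re-runs because node7 1->5; node8 -4->-8; new result -8.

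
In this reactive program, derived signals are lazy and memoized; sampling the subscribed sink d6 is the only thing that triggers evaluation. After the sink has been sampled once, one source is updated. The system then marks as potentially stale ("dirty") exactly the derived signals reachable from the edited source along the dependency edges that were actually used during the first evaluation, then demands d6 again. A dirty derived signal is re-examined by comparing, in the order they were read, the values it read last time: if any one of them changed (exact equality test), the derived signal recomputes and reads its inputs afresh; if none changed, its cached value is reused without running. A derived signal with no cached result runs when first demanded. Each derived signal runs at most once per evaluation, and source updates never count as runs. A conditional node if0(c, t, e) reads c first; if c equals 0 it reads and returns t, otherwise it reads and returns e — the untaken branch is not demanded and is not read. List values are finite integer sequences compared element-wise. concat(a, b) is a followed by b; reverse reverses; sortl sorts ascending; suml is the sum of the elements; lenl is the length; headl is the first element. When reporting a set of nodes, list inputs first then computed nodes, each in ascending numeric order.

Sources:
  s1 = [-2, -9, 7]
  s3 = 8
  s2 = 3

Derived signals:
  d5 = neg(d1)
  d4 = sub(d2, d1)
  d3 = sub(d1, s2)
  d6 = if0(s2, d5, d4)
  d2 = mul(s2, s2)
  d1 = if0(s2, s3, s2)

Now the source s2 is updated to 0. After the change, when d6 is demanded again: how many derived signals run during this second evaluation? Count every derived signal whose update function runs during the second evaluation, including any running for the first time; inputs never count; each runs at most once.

3 derived signals run: d1, d5, d6.
Note the branch switch — demand abandons d2, d4, which are never re-examined.

First demand of the output computes:
  d1 = if0(s2=3 -> else branch s2) = 3
  d2 = mul(3, 3) = 9
  d4 = sub(9, 3) = 6
  d6 = if0(s2=3 -> else branch d4) = 6

After the edit, cleaning proceeds:
  d1: a read changed (s2 3->0; s2 3->0) — executes, giving 8.
  d2: stays stale; no demand reaches it after the flip.
  d4: stays stale; no demand reaches it after the flip.
  d5: had never run; runs now, result -8.
  d6: a read changed (s2 3->0) — executes, giving -8.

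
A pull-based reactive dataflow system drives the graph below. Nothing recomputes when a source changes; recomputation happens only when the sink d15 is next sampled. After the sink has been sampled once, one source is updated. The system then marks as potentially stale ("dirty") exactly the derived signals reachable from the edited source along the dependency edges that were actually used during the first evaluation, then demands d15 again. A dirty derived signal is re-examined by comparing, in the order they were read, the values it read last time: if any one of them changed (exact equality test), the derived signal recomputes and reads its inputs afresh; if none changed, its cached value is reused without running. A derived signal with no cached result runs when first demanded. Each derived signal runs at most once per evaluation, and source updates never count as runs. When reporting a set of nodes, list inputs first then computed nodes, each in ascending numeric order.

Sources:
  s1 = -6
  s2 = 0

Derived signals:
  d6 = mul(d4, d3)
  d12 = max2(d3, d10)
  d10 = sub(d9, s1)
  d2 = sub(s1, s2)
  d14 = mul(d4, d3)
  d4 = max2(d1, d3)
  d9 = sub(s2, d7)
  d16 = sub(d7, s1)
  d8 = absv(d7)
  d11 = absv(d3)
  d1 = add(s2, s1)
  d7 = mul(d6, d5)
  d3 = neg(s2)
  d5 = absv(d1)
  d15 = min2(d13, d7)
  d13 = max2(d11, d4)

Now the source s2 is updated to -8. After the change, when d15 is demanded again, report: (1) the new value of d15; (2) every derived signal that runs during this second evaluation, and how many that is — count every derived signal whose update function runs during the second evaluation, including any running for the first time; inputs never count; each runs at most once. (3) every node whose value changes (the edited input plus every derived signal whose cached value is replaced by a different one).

First evaluation (everything demanded from the output):
  d1 = add(0, -6) = -6
  d3 = neg(0) = 0
  d4 = max2(-6, 0) = 0
  d5 = absv(-6) = 6
  d6 = mul(0, 0) = 0
  d7 = mul(0, 6) = 0
  d11 = absv(0) = 0
  d13 = max2(0, 0) = 0
  d15 = min2(0, 0) = 0

Propagation after the edit:
  d1: runs — s2 0->-8; result -14.
  d3: runs — s2 0->-8; result 8.
  d4: runs — d1 -6->-14; d3 0->8; result 8.
  d5: runs — d1 -6->-14; result 14.
  d6: runs — d4 0->8; d3 0->8; result 64.
  d7: runs — d6 0->64; d5 6->14; result 896.
  d11: runs — d3 0->8; result 8.
  d13: runs — d11 0->8; d4 0->8; result 8.
  d15: runs — d13 0->8; d7 0->896; result 8.

New value of d15: 8.
Derived signals that run: d1, d3, d4, d5, d6, d7, d11, d13, d15 — 9 in total.
Values that change: s2, d1, d3, d4, d5, d6, d7, d11, d13, d15.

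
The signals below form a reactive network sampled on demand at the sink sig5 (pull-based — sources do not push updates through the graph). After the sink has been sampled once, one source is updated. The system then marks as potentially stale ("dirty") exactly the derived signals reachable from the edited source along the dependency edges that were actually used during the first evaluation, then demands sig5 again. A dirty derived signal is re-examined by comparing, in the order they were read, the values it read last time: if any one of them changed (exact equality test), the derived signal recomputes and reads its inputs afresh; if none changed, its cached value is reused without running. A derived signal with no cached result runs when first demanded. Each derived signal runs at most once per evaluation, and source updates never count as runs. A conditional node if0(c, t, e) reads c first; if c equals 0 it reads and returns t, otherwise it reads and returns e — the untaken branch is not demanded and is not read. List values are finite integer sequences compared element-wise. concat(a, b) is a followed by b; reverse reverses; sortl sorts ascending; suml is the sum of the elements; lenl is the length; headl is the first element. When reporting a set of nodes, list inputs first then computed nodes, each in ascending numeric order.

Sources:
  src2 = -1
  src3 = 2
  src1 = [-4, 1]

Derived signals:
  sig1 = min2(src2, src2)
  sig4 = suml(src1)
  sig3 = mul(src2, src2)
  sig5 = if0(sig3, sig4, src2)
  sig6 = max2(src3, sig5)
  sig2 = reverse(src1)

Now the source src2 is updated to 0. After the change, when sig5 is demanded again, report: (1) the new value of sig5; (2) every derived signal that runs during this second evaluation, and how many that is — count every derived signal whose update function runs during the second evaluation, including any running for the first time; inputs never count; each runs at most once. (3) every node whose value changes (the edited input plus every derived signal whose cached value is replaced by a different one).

sig5 now evaluates to -3.
Run set: sig3, sig4, sig5 (3 run).
Changed values: src2, sig3, sig5.
The important point: the flipped condition pulls in fresh nodes; sig4 runs for the first time.

Initial pass — values computed on the first demand:
  sig3 = mul(-1, -1) = 1
  sig5 = if0(sig3=1 -> else branch src2) = -1

Second demand — change propagation:
  sig3: re-runs because src2 -1->0; src2 -1->0; new result 0.
  sig4: newly demanded (no cache) — executes and yields -3.
  sig5: re-runs because sig3 1->0; src2 -1->0; new result -3.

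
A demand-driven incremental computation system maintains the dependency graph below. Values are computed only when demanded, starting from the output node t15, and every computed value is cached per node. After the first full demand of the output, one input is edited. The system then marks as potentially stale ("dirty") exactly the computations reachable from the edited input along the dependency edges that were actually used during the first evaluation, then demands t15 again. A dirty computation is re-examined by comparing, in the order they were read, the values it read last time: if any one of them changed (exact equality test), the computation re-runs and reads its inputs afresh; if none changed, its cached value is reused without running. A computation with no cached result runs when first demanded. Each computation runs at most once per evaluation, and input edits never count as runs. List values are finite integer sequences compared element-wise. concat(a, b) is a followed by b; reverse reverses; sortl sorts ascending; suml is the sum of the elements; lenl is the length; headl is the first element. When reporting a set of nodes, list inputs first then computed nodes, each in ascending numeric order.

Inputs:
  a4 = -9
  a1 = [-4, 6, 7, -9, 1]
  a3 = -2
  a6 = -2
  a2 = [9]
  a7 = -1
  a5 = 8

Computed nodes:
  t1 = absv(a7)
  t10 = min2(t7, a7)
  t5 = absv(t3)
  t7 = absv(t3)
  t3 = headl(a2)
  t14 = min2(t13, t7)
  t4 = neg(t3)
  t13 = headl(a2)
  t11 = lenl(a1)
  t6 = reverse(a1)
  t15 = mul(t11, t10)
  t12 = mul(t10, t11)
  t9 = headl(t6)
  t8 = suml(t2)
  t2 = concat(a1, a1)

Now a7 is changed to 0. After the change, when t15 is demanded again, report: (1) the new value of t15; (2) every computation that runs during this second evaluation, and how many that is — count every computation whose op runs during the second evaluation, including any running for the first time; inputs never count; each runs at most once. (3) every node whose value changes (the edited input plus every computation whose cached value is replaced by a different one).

New value of t15: 0.
Computations that run: t10, t15 — 2 in total.
Values that change: a7, t10, t15.

First evaluation (everything demanded from the output):
  t3 = headl([9]) = 9
  t7 = absv(9) = 9
  t10 = min2(9, -1) = -1
  t11 = lenl([-4, 6, 7, -9, 1]) = 5
  t15 = mul(5, -1) = -5

Propagation after the edit:
  t10: runs — a7 -1->0; result 0.
  t15: runs — t10 -1->0; result 0.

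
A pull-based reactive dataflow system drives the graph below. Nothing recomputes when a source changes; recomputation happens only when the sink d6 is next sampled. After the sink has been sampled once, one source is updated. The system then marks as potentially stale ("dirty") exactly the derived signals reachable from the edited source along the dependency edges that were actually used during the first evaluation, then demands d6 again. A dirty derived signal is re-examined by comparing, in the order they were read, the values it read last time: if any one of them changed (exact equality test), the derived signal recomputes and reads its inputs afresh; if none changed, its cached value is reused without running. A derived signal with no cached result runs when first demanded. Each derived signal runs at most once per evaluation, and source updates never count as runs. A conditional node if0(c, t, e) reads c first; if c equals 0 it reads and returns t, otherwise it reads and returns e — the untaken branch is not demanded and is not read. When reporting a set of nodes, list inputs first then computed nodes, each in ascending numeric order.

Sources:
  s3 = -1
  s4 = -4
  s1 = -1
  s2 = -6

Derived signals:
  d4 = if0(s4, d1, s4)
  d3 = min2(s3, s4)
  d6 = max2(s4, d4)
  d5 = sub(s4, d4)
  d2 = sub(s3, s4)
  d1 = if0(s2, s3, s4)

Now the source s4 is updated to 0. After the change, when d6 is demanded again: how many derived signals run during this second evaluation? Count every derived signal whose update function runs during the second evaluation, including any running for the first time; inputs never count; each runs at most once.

Derived signals that run: d1, d4, d6 — 3 in total.
Key observation: a condition flipped, so demand reaches new nodes — d1 runs for the first time.

First evaluation (everything demanded from the output):
  d4 = if0(s4=-4 -> else branch s4) = -4
  d6 = max2(-4, -4) = -4

Propagation after the edit:
  d1: demanded for the first time — runs, produces 0.
  d4: runs — s4 -4->0; s4 -4->0; result 0.
  d6: runs — s4 -4->0; d4 -4->0; result 0.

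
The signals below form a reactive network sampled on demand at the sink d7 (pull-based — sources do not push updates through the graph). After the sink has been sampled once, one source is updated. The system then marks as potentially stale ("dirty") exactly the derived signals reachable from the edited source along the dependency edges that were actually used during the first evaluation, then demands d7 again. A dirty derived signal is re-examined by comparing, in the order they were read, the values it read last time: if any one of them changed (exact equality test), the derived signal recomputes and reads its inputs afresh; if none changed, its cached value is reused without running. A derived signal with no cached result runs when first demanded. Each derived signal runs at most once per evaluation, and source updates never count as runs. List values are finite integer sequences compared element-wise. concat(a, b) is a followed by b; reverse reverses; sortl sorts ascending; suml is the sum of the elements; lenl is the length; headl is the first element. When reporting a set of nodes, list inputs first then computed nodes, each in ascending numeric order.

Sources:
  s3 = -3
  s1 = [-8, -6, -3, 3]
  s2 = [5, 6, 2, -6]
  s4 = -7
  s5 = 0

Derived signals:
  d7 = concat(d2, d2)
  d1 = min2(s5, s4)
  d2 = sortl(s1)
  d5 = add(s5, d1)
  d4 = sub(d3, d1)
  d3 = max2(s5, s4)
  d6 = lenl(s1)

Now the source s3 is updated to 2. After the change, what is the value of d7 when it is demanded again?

d7 now evaluates to [-8, -6, -3, 3, -8, -6, -3, 3].
The important point: nothing the output needs ever reads s3, so the edit is invisible to it.

Initial pass — values computed on the first demand:
  d2 = sortl([-8, -6, -3, 3]) = [-8, -6, -3, 3]
  d7 = concat([-8, -6, -3, 3], [-8, -6, -3, 3]) = [-8, -6, -3, 3, -8, -6, -3, 3]

Second demand — change propagation:
  no demanded computation ever read s3, so the edit dirties nothing and nothing runs.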